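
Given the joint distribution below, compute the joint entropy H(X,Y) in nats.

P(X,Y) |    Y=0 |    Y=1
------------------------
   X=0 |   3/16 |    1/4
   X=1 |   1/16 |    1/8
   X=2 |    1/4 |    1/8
1.7002 nats

Joint entropy is H(X,Y) = -Σ_{x,y} p(x,y) log p(x,y).

Summing over all non-zero entries:
H(X,Y) = -[3/16·log_e(3/16) + 1/4·log_e(1/4) + 1/16·log_e(1/16) + 1/8·log_e(1/8) + 1/4·log_e(1/4) + 1/8·log_e(1/8)]
H(X,Y) = 1.7002 nats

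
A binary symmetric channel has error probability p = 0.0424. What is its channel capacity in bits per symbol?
0.7468 bits

For a binary symmetric channel (BSC) with error probability p:
Capacity C = 1 - H(p) bits per symbol

where H(p) = -p log₂(p) - (1-p) log₂(1-p) is the binary entropy function.

H(0.0424) = 0.2532 bits
C = 1 - 0.2532 = 0.7468 bits per symbol

This means we can reliably transmit up to 0.7468 bits of information per channel use.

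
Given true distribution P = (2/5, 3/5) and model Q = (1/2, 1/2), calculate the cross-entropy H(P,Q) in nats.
0.6931 nats

Cross-entropy: H(P,Q) = -Σ p(x) log q(x)

Alternatively: H(P,Q) = H(P) + D_KL(P||Q)
H(P) = 0.6730 nats
D_KL(P||Q) = 0.0201 nats

H(P,Q) = 0.6730 + 0.0201 = 0.6931 nats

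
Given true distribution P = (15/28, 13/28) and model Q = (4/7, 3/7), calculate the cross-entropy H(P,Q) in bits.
1.0001 bits

Cross-entropy: H(P,Q) = -Σ p(x) log q(x)

Alternatively: H(P,Q) = H(P) + D_KL(P||Q)
H(P) = 0.9963 bits
D_KL(P||Q) = 0.0037 bits

H(P,Q) = 0.9963 + 0.0037 = 1.0001 bits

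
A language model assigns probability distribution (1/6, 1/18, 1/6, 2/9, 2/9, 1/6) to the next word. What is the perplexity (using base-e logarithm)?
5.6122

Perplexity is e^H (or exp(H) for natural log).

First, H = -Σ p log p = 1.7249 nats
Perplexity = e^1.7249 = 5.6122

Interpretation: The model's uncertainty is equivalent to choosing uniformly among 5.6 options.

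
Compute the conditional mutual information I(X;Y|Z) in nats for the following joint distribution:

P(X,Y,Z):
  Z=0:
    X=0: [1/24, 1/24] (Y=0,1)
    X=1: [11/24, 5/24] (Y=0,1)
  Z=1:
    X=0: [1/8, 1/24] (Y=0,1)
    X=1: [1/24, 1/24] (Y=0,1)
0.0132 nats

Conditional mutual information: I(X;Y|Z) = H(X|Z) + H(Y|Z) - H(X,Y|Z)

H(Z) = 0.5623
H(X,Z) = 0.9831 → H(X|Z) = 0.4208
H(Y,Z) = 1.1988 → H(Y|Z) = 0.6365
H(X,Y,Z) = 1.6064 → H(X,Y|Z) = 1.0441

I(X;Y|Z) = 0.4208 + 0.6365 - 1.0441 = 0.0132 nats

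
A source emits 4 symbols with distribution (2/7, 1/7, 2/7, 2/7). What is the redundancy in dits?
0.0150 dits

Redundancy measures how far a source is from maximum entropy:
R = H_max - H(X)

Maximum entropy for 4 symbols: H_max = log_10(4) = 0.6021 dits
Actual entropy: H(X) = 0.5871 dits
Redundancy: R = 0.6021 - 0.5871 = 0.0150 dits

This redundancy represents potential for compression: the source could be compressed by 0.0150 dits per symbol.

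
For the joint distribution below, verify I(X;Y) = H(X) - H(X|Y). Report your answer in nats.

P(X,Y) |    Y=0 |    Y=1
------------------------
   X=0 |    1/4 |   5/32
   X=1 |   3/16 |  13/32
I(X;Y) = 0.0443 nats

Mutual information has multiple equivalent forms:
- I(X;Y) = H(X) - H(X|Y)
- I(X;Y) = H(Y) - H(Y|X)
- I(X;Y) = H(X) + H(Y) - H(X,Y)

Computing all quantities:
H(X) = 0.6755, H(Y) = 0.6853, H(X,Y) = 1.3164
H(X|Y) = 0.6311, H(Y|X) = 0.6410

Verification:
H(X) - H(X|Y) = 0.6755 - 0.6311 = 0.0443
H(Y) - H(Y|X) = 0.6853 - 0.6410 = 0.0443
H(X) + H(Y) - H(X,Y) = 0.6755 + 0.6853 - 1.3164 = 0.0443

All forms give I(X;Y) = 0.0443 nats. ✓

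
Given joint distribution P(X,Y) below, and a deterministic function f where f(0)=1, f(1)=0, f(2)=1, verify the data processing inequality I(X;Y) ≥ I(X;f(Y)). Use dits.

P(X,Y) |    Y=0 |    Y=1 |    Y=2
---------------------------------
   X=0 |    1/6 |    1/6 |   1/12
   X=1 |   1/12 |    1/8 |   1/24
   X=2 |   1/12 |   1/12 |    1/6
I(X;Y) = 0.0236, I(X;f(Y)) = 0.0089, inequality holds: 0.0236 ≥ 0.0089

Data Processing Inequality: For any Markov chain X → Y → Z, we have I(X;Y) ≥ I(X;Z).

Here Z = f(Y) is a deterministic function of Y, forming X → Y → Z.

Original I(X;Y) = 0.0236 dits

After applying f:
P(X,Z) where Z=f(Y):
- P(X,Z=0) = P(X,Y=1)
- P(X,Z=1) = P(X,Y=0) + P(X,Y=2)

I(X;Z) = I(X;f(Y)) = 0.0089 dits

Verification: 0.0236 ≥ 0.0089 ✓

Information cannot be created by processing; the function f can only lose information about X.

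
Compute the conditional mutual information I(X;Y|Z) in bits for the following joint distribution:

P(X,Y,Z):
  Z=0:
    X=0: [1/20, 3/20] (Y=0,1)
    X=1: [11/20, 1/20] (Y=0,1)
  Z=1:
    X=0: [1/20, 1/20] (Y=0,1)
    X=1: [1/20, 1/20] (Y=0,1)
0.2385 bits

Conditional mutual information: I(X;Y|Z) = H(X|Z) + H(Y|Z) - H(X,Y|Z)

H(Z) = 0.7219
H(X,Z) = 1.5710 → H(X|Z) = 0.8490
H(Y,Z) = 1.5710 → H(Y|Z) = 0.8490
H(X,Y,Z) = 2.1815 → H(X,Y|Z) = 1.4596

I(X;Y|Z) = 0.8490 + 0.8490 - 1.4596 = 0.2385 bits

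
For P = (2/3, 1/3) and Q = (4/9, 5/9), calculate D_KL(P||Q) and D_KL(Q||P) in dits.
D_KL(P||Q) = 0.0434, D_KL(Q||P) = 0.0450

KL divergence is not symmetric: D_KL(P||Q) ≠ D_KL(Q||P) in general.

D_KL(P||Q) = 0.0434 dits
D_KL(Q||P) = 0.0450 dits

No, they are not equal!

This asymmetry is why KL divergence is not a true distance metric.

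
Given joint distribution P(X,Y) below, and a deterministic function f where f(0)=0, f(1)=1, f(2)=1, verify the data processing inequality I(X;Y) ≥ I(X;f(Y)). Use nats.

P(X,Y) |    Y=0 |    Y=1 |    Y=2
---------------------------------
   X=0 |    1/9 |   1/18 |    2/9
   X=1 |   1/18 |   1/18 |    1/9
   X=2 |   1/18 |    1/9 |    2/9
I(X;Y) = 0.0207, I(X;f(Y)) = 0.0126, inequality holds: 0.0207 ≥ 0.0126

Data Processing Inequality: For any Markov chain X → Y → Z, we have I(X;Y) ≥ I(X;Z).

Here Z = f(Y) is a deterministic function of Y, forming X → Y → Z.

Original I(X;Y) = 0.0207 nats

After applying f:
P(X,Z) where Z=f(Y):
- P(X,Z=0) = P(X,Y=0)
- P(X,Z=1) = P(X,Y=1) + P(X,Y=2)

I(X;Z) = I(X;f(Y)) = 0.0126 nats

Verification: 0.0207 ≥ 0.0126 ✓

Information cannot be created by processing; the function f can only lose information about X.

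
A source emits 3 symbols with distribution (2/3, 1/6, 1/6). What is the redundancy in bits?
0.3333 bits

Redundancy measures how far a source is from maximum entropy:
R = H_max - H(X)

Maximum entropy for 3 symbols: H_max = log_2(3) = 1.5850 bits
Actual entropy: H(X) = 1.2516 bits
Redundancy: R = 1.5850 - 1.2516 = 0.3333 bits

This redundancy represents potential for compression: the source could be compressed by 0.3333 bits per symbol.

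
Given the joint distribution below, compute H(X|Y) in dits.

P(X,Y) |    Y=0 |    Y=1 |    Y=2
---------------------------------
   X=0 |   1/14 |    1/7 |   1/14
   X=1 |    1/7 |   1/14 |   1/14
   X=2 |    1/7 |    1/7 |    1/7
0.4563 dits

Using the chain rule: H(X|Y) = H(X,Y) - H(Y)

First, compute H(X,Y) = 0.9311 dits

Marginal P(Y) = (5/14, 5/14, 2/7)
H(Y) = 0.4748 dits

H(X|Y) = H(X,Y) - H(Y) = 0.9311 - 0.4748 = 0.4563 dits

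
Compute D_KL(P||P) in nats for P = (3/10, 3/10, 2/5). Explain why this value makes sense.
0.0000 nats

KL divergence satisfies the Gibbs inequality: D_KL(P||Q) ≥ 0 for all distributions P, Q.

D_KL(P||Q) = Σ p(x) log(p(x)/q(x))
Each term is p(x) × log_e(p(x)/p(x)) = p(x) × log_e(1) = 0, so the sum is 0.
D_KL(P||Q) = 0.0000 nats

When P = Q, the KL divergence is exactly 0, as there is no 'divergence' between identical distributions.

This non-negativity is a fundamental property: relative entropy cannot be negative because it measures how different Q is from P.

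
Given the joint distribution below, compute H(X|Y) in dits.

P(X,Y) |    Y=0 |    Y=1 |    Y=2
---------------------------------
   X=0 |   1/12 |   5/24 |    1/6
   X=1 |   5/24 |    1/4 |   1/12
0.2820 dits

Using the chain rule: H(X|Y) = H(X,Y) - H(Y)

First, compute H(X,Y) = 0.7439 dits

Marginal P(Y) = (7/24, 11/24, 1/4)
H(Y) = 0.4619 dits

H(X|Y) = H(X,Y) - H(Y) = 0.7439 - 0.4619 = 0.2820 dits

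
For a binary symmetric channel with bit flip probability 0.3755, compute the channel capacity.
0.0452 bits

For a binary symmetric channel (BSC) with error probability p:
Capacity C = 1 - H(p) bits per symbol

where H(p) = -p log₂(p) - (1-p) log₂(1-p) is the binary entropy function.

H(0.3755) = 0.9548 bits
C = 1 - 0.9548 = 0.0452 bits per symbol

This means we can reliably transmit up to 0.0452 bits of information per channel use.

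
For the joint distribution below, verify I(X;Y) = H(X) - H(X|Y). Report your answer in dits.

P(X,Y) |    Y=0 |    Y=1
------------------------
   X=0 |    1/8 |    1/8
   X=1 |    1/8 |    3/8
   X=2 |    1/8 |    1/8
I(X;Y) = 0.0147 dits

Mutual information has multiple equivalent forms:
- I(X;Y) = H(X) - H(X|Y)
- I(X;Y) = H(Y) - H(Y|X)
- I(X;Y) = H(X) + H(Y) - H(X,Y)

Computing all quantities:
H(X) = 0.4515, H(Y) = 0.2873, H(X,Y) = 0.7242
H(X|Y) = 0.4369, H(Y|X) = 0.2726

Verification:
H(X) - H(X|Y) = 0.4515 - 0.4369 = 0.0147
H(Y) - H(Y|X) = 0.2873 - 0.2726 = 0.0147
H(X) + H(Y) - H(X,Y) = 0.4515 + 0.2873 - 0.7242 = 0.0147

All forms give I(X;Y) = 0.0147 dits. ✓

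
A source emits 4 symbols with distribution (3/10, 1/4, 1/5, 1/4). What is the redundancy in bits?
0.0145 bits

Redundancy measures how far a source is from maximum entropy:
R = H_max - H(X)

Maximum entropy for 4 symbols: H_max = log_2(4) = 2.0000 bits
Actual entropy: H(X) = 1.9855 bits
Redundancy: R = 2.0000 - 1.9855 = 0.0145 bits

This redundancy represents potential for compression: the source could be compressed by 0.0145 bits per symbol.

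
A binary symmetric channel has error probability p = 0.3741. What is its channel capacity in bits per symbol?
0.0462 bits

For a binary symmetric channel (BSC) with error probability p:
Capacity C = 1 - H(p) bits per symbol

where H(p) = -p log₂(p) - (1-p) log₂(1-p) is the binary entropy function.

H(0.3741) = 0.9538 bits
C = 1 - 0.9538 = 0.0462 bits per symbol

This means we can reliably transmit up to 0.0462 bits of information per channel use.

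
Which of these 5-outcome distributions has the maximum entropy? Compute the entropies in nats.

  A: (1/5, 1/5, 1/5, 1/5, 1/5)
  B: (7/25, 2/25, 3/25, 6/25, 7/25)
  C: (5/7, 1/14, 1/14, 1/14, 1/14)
A

For a discrete distribution over n outcomes, entropy is maximized by the uniform distribution.

Computing entropies:
H(A) = 1.6094 nats
H(B) = 1.5119 nats
H(C) = 0.9944 nats

The uniform distribution (where all probabilities equal 1/5) achieves the maximum entropy of log_e(5) = 1.6094 nats.

Distribution A has the highest entropy.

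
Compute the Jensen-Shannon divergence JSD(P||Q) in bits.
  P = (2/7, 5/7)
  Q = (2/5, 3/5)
0.0105 bits

Jensen-Shannon divergence is:
JSD(P||Q) = 0.5 × D_KL(P||M) + 0.5 × D_KL(Q||M)
where M = 0.5 × (P + Q) is the mixture distribution.

M = 0.5 × (2/7, 5/7) + 0.5 × (2/5, 3/5) = (12/35, 23/35)

D_KL(P||M) = 0.0108 bits
D_KL(Q||M) = 0.0102 bits

JSD(P||Q) = 0.5 × 0.0108 + 0.5 × 0.0102 = 0.0105 bits

Unlike KL divergence, JSD is symmetric and bounded: 0 ≤ JSD ≤ log(2).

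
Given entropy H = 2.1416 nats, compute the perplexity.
8.5130

Perplexity is e^H (or exp(H) for natural log).

H = 2.1416 nats
Perplexity = e^2.1416 = 8.5130

Interpretation: The model's uncertainty is equivalent to choosing uniformly among 8.5 options.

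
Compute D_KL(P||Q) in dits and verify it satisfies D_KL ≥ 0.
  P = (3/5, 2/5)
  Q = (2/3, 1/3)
0.0042 dits

KL divergence satisfies the Gibbs inequality: D_KL(P||Q) ≥ 0 for all distributions P, Q.

D_KL(P||Q) = Σ p(x) log(p(x)/q(x))
Term by term:
  x=0: 3/5 × log_10[(3/5)/(2/3)] = -0.0275
  x=1: 2/5 × log_10[(2/5)/(1/3)] = 0.0317
D_KL(P||Q) = 0.0042 dits

D_KL(P||Q) = 0.0042 ≥ 0 ✓

This non-negativity is a fundamental property: relative entropy cannot be negative because it measures how different Q is from P.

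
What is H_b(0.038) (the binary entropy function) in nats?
0.1615 nats

The binary entropy function is:
H(p) = -p log(p) - (1-p) log(1-p)

H(0.038) = -0.038 × log_e(0.038) - 0.962 × log_e(0.962)
H(0.038) = 0.1615 nats

Note: Binary entropy is maximized at p=0.5 (H=1 bit) and minimized at p=0 or p=1 (H=0).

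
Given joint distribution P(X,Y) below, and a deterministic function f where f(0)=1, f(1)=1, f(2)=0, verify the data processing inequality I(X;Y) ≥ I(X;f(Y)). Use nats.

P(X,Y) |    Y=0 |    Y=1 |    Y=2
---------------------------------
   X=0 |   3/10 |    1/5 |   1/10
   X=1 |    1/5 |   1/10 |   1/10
I(X;Y) = 0.0069, I(X;f(Y)) = 0.0051, inequality holds: 0.0069 ≥ 0.0051

Data Processing Inequality: For any Markov chain X → Y → Z, we have I(X;Y) ≥ I(X;Z).

Here Z = f(Y) is a deterministic function of Y, forming X → Y → Z.

Original I(X;Y) = 0.0069 nats

After applying f:
P(X,Z) where Z=f(Y):
- P(X,Z=0) = P(X,Y=2)
- P(X,Z=1) = P(X,Y=0) + P(X,Y=1)

I(X;Z) = I(X;f(Y)) = 0.0051 nats

Verification: 0.0069 ≥ 0.0051 ✓

Information cannot be created by processing; the function f can only lose information about X.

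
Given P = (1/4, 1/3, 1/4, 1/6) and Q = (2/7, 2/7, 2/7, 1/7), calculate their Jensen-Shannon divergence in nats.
0.0026 nats

Jensen-Shannon divergence is:
JSD(P||Q) = 0.5 × D_KL(P||M) + 0.5 × D_KL(Q||M)
where M = 0.5 × (P + Q) is the mixture distribution.

M = 0.5 × (1/4, 1/3, 1/4, 1/6) + 0.5 × (2/7, 2/7, 2/7, 1/7) = (0.267857, 0.309524, 0.267857, 0.154762)

D_KL(P||M) = 0.0026 nats
D_KL(Q||M) = 0.0026 nats

JSD(P||Q) = 0.5 × 0.0026 + 0.5 × 0.0026 = 0.0026 nats

Unlike KL divergence, JSD is symmetric and bounded: 0 ≤ JSD ≤ log(2).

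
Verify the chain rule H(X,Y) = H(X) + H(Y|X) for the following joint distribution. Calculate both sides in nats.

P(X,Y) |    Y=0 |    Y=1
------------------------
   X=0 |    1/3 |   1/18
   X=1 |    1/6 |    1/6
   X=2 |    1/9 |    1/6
H(X,Y) = 1.6668, H(X) = 1.0893, H(Y|X) = 0.5775 (all in nats)

Chain rule: H(X,Y) = H(X) + H(Y|X)

Left side — joint entropy directly:
H(X,Y) = -Σ p(x,y) log p(x,y) = 1.6668 nats

Right side — compute H(Y|X) from the conditional distributions:
P(X) = (7/18, 1/3, 5/18), so H(X) = 1.0893 nats
H(Y|X) = Σ_x P(X=x) · H(Y|X=x):
  P(Y|X=0) = (6/7, 1/7), H(Y|X=0) = 0.4101, weight P(X=0) = 7/18
  P(Y|X=1) = (1/2, 1/2), H(Y|X=1) = 0.6931, weight P(X=1) = 1/3
  P(Y|X=2) = (2/5, 3/5), H(Y|X=2) = 0.6730, weight P(X=2) = 5/18
H(Y|X) = 0.5775 nats

H(X) + H(Y|X) = 1.0893 + 0.5775 = 1.6668 nats

Both sides equal 1.6668 nats. ✓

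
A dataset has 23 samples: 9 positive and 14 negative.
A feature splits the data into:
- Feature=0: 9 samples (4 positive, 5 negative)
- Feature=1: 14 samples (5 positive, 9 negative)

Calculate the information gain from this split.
0.0055 bits

Information Gain = H(Y) - H(Y|Feature)

Before split:
P(positive) = 9/23 = 0.3913
H(Y) = 0.9656 bits

After split:
Feature=0: H = 0.9911 bits (weight = 9/23)
Feature=1: H = 0.9403 bits (weight = 14/23)
H(Y|Feature) = (9/23)×0.9911 + (14/23)×0.9403 = 0.9602 bits

Information Gain = 0.9656 - 0.9602 = 0.0055 bits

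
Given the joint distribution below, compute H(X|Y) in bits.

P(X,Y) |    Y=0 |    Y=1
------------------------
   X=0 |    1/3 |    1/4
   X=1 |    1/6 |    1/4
0.9591 bits

Using the chain rule: H(X|Y) = H(X,Y) - H(Y)

First, compute H(X,Y) = 1.9591 bits

Marginal P(Y) = (1/2, 1/2)
H(Y) = 1.0000 bits

H(X|Y) = H(X,Y) - H(Y) = 1.9591 - 1.0000 = 0.9591 bits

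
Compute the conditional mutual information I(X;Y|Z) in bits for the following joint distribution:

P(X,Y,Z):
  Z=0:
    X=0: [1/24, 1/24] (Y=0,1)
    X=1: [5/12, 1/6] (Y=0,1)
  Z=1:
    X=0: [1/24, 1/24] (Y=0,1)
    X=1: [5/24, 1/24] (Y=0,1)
0.0351 bits

Conditional mutual information: I(X;Y|Z) = H(X|Z) + H(Y|Z) - H(X,Y|Z)

H(Z) = 0.9183
H(X,Z) = 1.5511 → H(X|Z) = 0.6328
H(Y,Z) = 1.7861 → H(Y|Z) = 0.8678
H(X,Y,Z) = 2.3838 → H(X,Y|Z) = 1.4655

I(X;Y|Z) = 0.6328 + 0.8678 - 1.4655 = 0.0351 bits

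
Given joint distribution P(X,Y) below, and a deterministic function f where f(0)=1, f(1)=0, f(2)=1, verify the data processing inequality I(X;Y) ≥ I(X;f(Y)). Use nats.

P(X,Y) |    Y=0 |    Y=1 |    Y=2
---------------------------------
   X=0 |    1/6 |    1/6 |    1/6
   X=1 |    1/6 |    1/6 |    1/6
I(X;Y) = 0.0000, I(X;f(Y)) = 0.0000, inequality holds: 0.0000 ≥ 0.0000

Data Processing Inequality: For any Markov chain X → Y → Z, we have I(X;Y) ≥ I(X;Z).

Here Z = f(Y) is a deterministic function of Y, forming X → Y → Z.

Original I(X;Y) = 0.0000 nats

After applying f:
P(X,Z) where Z=f(Y):
- P(X,Z=0) = P(X,Y=1)
- P(X,Z=1) = P(X,Y=0) + P(X,Y=2)

I(X;Z) = I(X;f(Y)) = 0.0000 nats

Verification: 0.0000 ≥ 0.0000 ✓

Information cannot be created by processing; the function f can only lose information about X.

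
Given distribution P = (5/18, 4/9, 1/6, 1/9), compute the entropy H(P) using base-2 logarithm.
1.8163 bits

Shannon entropy is H(X) = -Σ p(x) log p(x).

For P = (5/18, 4/9, 1/6, 1/9):
H = -5/18 × log_2(5/18) -4/9 × log_2(4/9) -1/6 × log_2(1/6) -1/9 × log_2(1/9)
H = 1.8163 bits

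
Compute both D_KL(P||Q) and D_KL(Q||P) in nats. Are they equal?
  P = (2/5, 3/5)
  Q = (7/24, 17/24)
D_KL(P||Q) = 0.0268, D_KL(Q||P) = 0.0254

KL divergence is not symmetric: D_KL(P||Q) ≠ D_KL(Q||P) in general.

D_KL(P||Q) = 0.0268 nats
D_KL(Q||P) = 0.0254 nats

No, they are not equal!

This asymmetry is why KL divergence is not a true distance metric.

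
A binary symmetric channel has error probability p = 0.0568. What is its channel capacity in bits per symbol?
0.6854 bits

For a binary symmetric channel (BSC) with error probability p:
Capacity C = 1 - H(p) bits per symbol

where H(p) = -p log₂(p) - (1-p) log₂(1-p) is the binary entropy function.

H(0.0568) = 0.3146 bits
C = 1 - 0.3146 = 0.6854 bits per symbol

This means we can reliably transmit up to 0.6854 bits of information per channel use.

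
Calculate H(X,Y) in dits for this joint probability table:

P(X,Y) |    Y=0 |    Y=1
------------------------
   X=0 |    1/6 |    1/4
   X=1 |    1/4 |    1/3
0.5898 dits

Joint entropy is H(X,Y) = -Σ_{x,y} p(x,y) log p(x,y).

Summing over all non-zero entries:
H(X,Y) = -[1/6·log_10(1/6) + 1/4·log_10(1/4) + 1/4·log_10(1/4) + 1/3·log_10(1/3)]
H(X,Y) = 0.5898 dits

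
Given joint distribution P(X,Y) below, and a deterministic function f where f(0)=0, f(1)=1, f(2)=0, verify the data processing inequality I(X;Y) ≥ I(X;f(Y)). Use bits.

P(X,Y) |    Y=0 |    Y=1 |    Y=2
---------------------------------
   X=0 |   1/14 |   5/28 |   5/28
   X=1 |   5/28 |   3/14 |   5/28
I(X;Y) = 0.0218, I(X;f(Y)) = 0.0013, inequality holds: 0.0218 ≥ 0.0013

Data Processing Inequality: For any Markov chain X → Y → Z, we have I(X;Y) ≥ I(X;Z).

Here Z = f(Y) is a deterministic function of Y, forming X → Y → Z.

Original I(X;Y) = 0.0218 bits

After applying f:
P(X,Z) where Z=f(Y):
- P(X,Z=0) = P(X,Y=0) + P(X,Y=2)
- P(X,Z=1) = P(X,Y=1)

I(X;Z) = I(X;f(Y)) = 0.0013 bits

Verification: 0.0218 ≥ 0.0013 ✓

Information cannot be created by processing; the function f can only lose information about X.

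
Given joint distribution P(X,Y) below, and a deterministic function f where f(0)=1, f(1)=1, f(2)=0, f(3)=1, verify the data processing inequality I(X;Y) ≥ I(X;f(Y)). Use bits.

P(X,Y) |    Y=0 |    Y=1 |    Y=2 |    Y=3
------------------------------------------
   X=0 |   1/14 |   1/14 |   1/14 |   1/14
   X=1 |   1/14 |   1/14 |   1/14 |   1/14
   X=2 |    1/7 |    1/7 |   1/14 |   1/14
I(X;Y) = 0.0202, I(X;f(Y)) = 0.0074, inequality holds: 0.0202 ≥ 0.0074

Data Processing Inequality: For any Markov chain X → Y → Z, we have I(X;Y) ≥ I(X;Z).

Here Z = f(Y) is a deterministic function of Y, forming X → Y → Z.

Original I(X;Y) = 0.0202 bits

After applying f:
P(X,Z) where Z=f(Y):
- P(X,Z=0) = P(X,Y=2)
- P(X,Z=1) = P(X,Y=0) + P(X,Y=1) + P(X,Y=3)

I(X;Z) = I(X;f(Y)) = 0.0074 bits

Verification: 0.0202 ≥ 0.0074 ✓

Information cannot be created by processing; the function f can only lose information about X.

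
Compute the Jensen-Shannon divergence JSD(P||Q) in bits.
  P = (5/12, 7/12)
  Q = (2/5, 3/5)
0.0002 bits

Jensen-Shannon divergence is:
JSD(P||Q) = 0.5 × D_KL(P||M) + 0.5 × D_KL(Q||M)
where M = 0.5 × (P + Q) is the mixture distribution.

M = 0.5 × (5/12, 7/12) + 0.5 × (2/5, 3/5) = (0.408333, 0.591667)

D_KL(P||M) = 0.0002 bits
D_KL(Q||M) = 0.0002 bits

JSD(P||Q) = 0.5 × 0.0002 + 0.5 × 0.0002 = 0.0002 bits

Unlike KL divergence, JSD is symmetric and bounded: 0 ≤ JSD ≤ log(2).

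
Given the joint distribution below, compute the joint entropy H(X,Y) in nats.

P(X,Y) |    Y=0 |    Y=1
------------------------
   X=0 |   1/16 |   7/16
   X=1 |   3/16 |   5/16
1.2123 nats

Joint entropy is H(X,Y) = -Σ_{x,y} p(x,y) log p(x,y).

Summing over all non-zero entries:
H(X,Y) = -[1/16·log_e(1/16) + 7/16·log_e(7/16) + 3/16·log_e(3/16) + 5/16·log_e(5/16)]
H(X,Y) = 1.2123 nats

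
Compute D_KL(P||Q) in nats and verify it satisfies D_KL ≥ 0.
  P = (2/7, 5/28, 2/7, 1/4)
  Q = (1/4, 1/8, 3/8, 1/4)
0.0241 nats

KL divergence satisfies the Gibbs inequality: D_KL(P||Q) ≥ 0 for all distributions P, Q.

D_KL(P||Q) = Σ p(x) log(p(x)/q(x))
Term by term:
  x=0: 2/7 × log_e[(2/7)/(1/4)] = 0.0382
  x=1: 5/28 × log_e[(5/28)/(1/8)] = 0.0637
  x=2: 2/7 × log_e[(2/7)/(3/8)] = -0.0777
  x=3: 1/4 × log_e[(1/4)/(1/4)] = 0.0000
D_KL(P||Q) = 0.0241 nats

D_KL(P||Q) = 0.0241 ≥ 0 ✓

This non-negativity is a fundamental property: relative entropy cannot be negative because it measures how different Q is from P.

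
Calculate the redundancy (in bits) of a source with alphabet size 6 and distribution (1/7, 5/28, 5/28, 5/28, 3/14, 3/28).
0.0309 bits

Redundancy measures how far a source is from maximum entropy:
R = H_max - H(X)

Maximum entropy for 6 symbols: H_max = log_2(6) = 2.5850 bits
Actual entropy: H(X) = 2.5540 bits
Redundancy: R = 2.5850 - 2.5540 = 0.0309 bits

This redundancy represents potential for compression: the source could be compressed by 0.0309 bits per symbol.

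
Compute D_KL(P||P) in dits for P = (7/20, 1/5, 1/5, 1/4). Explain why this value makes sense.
0.0000 dits

KL divergence satisfies the Gibbs inequality: D_KL(P||Q) ≥ 0 for all distributions P, Q.

D_KL(P||Q) = Σ p(x) log(p(x)/q(x))
Each term is p(x) × log_10(p(x)/p(x)) = p(x) × log_10(1) = 0, so the sum is 0.
D_KL(P||Q) = 0.0000 dits

When P = Q, the KL divergence is exactly 0, as there is no 'divergence' between identical distributions.

This non-negativity is a fundamental property: relative entropy cannot be negative because it measures how different Q is from P.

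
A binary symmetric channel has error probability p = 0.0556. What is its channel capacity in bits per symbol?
0.6903 bits

For a binary symmetric channel (BSC) with error probability p:
Capacity C = 1 - H(p) bits per symbol

where H(p) = -p log₂(p) - (1-p) log₂(1-p) is the binary entropy function.

H(0.0556) = 0.3097 bits
C = 1 - 0.3097 = 0.6903 bits per symbol

This means we can reliably transmit up to 0.6903 bits of information per channel use.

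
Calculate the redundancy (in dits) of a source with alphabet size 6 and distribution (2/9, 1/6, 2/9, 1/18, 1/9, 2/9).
0.0372 dits

Redundancy measures how far a source is from maximum entropy:
R = H_max - H(X)

Maximum entropy for 6 symbols: H_max = log_10(6) = 0.7782 dits
Actual entropy: H(X) = 0.7409 dits
Redundancy: R = 0.7782 - 0.7409 = 0.0372 dits

This redundancy represents potential for compression: the source could be compressed by 0.0372 dits per symbol.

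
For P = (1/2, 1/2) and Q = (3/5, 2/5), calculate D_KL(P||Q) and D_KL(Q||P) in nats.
D_KL(P||Q) = 0.0204, D_KL(Q||P) = 0.0201

KL divergence is not symmetric: D_KL(P||Q) ≠ D_KL(Q||P) in general.

D_KL(P||Q) = 0.0204 nats
D_KL(Q||P) = 0.0201 nats

No, they are not equal!

This asymmetry is why KL divergence is not a true distance metric.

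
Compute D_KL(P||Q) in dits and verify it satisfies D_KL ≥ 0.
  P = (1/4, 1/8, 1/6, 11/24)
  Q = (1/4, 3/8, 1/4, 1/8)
0.1696 dits

KL divergence satisfies the Gibbs inequality: D_KL(P||Q) ≥ 0 for all distributions P, Q.

D_KL(P||Q) = Σ p(x) log(p(x)/q(x))
Term by term:
  x=0: 1/4 × log_10[(1/4)/(1/4)] = 0.0000
  x=1: 1/8 × log_10[(1/8)/(3/8)] = -0.0596
  x=2: 1/6 × log_10[(1/6)/(1/4)] = -0.0293
  x=3: 11/24 × log_10[(11/24)/(1/8)] = 0.2586
D_KL(P||Q) = 0.1696 dits

D_KL(P||Q) = 0.1696 ≥ 0 ✓

This non-negativity is a fundamental property: relative entropy cannot be negative because it measures how different Q is from P.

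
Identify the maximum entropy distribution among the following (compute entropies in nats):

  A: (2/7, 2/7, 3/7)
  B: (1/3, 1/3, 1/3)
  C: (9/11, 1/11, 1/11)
B

For a discrete distribution over n outcomes, entropy is maximized by the uniform distribution.

Computing entropies:
H(A) = 1.0790 nats
H(B) = 1.0986 nats
H(C) = 0.6002 nats

The uniform distribution (where all probabilities equal 1/3) achieves the maximum entropy of log_e(3) = 1.0986 nats.

Distribution B has the highest entropy.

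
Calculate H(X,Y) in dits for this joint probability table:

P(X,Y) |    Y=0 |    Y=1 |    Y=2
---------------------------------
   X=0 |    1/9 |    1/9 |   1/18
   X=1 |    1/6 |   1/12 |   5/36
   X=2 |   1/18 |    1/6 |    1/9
0.9259 dits

Joint entropy is H(X,Y) = -Σ_{x,y} p(x,y) log p(x,y).

Summing over all non-zero entries:
H(X,Y) = -[1/9·log_10(1/9) + 1/9·log_10(1/9) + 1/18·log_10(1/18) + 1/6·log_10(1/6) + 1/12·log_10(1/12) + 5/36·log_10(5/36) + 1/18·log_10(1/18) + 1/6·log_10(1/6) + 1/9·log_10(1/9)]
H(X,Y) = 0.9259 dits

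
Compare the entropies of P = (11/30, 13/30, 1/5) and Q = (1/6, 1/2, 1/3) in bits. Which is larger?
P

Computing entropies in bits:
H(P) = 1.5179
H(Q) = 1.4591

Distribution P has higher entropy.

Intuition: The distribution closer to uniform (more spread out) has higher entropy.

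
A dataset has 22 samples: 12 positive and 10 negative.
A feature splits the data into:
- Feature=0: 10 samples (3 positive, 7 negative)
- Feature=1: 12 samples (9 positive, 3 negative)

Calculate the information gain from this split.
0.1509 bits

Information Gain = H(Y) - H(Y|Feature)

Before split:
P(positive) = 12/22 = 0.5455
H(Y) = 0.9940 bits

After split:
Feature=0: H = 0.8813 bits (weight = 10/22)
Feature=1: H = 0.8113 bits (weight = 12/22)
H(Y|Feature) = (10/22)×0.8813 + (12/22)×0.8113 = 0.8431 bits

Information Gain = 0.9940 - 0.8431 = 0.1509 bits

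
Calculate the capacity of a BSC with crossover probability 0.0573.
0.6834 bits

For a binary symmetric channel (BSC) with error probability p:
Capacity C = 1 - H(p) bits per symbol

where H(p) = -p log₂(p) - (1-p) log₂(1-p) is the binary entropy function.

H(0.0573) = 0.3166 bits
C = 1 - 0.3166 = 0.6834 bits per symbol

This means we can reliably transmit up to 0.6834 bits of information per channel use.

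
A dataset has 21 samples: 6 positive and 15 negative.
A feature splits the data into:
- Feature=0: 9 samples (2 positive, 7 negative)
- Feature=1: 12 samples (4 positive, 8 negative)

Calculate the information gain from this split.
0.0109 bits

Information Gain = H(Y) - H(Y|Feature)

Before split:
P(positive) = 6/21 = 0.2857
H(Y) = 0.8631 bits

After split:
Feature=0: H = 0.7642 bits (weight = 9/21)
Feature=1: H = 0.9183 bits (weight = 12/21)
H(Y|Feature) = (9/21)×0.7642 + (12/21)×0.9183 = 0.8523 bits

Information Gain = 0.8631 - 0.8523 = 0.0109 bits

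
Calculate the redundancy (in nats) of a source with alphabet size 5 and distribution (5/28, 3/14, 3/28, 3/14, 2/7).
0.0444 nats

Redundancy measures how far a source is from maximum entropy:
R = H_max - H(X)

Maximum entropy for 5 symbols: H_max = log_e(5) = 1.6094 nats
Actual entropy: H(X) = 1.5651 nats
Redundancy: R = 1.6094 - 1.5651 = 0.0444 nats

This redundancy represents potential for compression: the source could be compressed by 0.0444 nats per symbol.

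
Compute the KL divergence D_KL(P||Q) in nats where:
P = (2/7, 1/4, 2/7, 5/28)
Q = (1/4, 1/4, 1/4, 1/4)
0.0162 nats

KL divergence: D_KL(P||Q) = Σ p(x) log(p(x)/q(x))

Computing term by term:
  x=0: 2/7 × log_e[(2/7)/(1/4)] = 2/7 × 0.1335 = 0.0382
  x=1: 1/4 × log_e[(1/4)/(1/4)] = 1/4 × 0.0000 = 0.0000
  x=2: 2/7 × log_e[(2/7)/(1/4)] = 2/7 × 0.1335 = 0.0382
  x=3: 5/28 × log_e[(5/28)/(1/4)] = 5/28 × -0.3365 = -0.0601

D_KL(P||Q) = 0.0162 nats

Note: KL divergence is always non-negative and equals 0 iff P = Q.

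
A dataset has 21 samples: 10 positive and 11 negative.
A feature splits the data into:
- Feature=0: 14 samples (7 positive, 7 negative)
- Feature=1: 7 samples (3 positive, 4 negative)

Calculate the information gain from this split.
0.0033 bits

Information Gain = H(Y) - H(Y|Feature)

Before split:
P(positive) = 10/21 = 0.4762
H(Y) = 0.9984 bits

After split:
Feature=0: H = 1.0000 bits (weight = 14/21)
Feature=1: H = 0.9852 bits (weight = 7/21)
H(Y|Feature) = (14/21)×1.0000 + (7/21)×0.9852 = 0.9951 bits

Information Gain = 0.9984 - 0.9951 = 0.0033 bits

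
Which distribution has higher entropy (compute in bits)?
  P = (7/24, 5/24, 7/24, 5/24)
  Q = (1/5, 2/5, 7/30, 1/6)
P

Computing entropies in bits:
H(P) = 1.9799
H(Q) = 1.9139

Distribution P has higher entropy.

Intuition: The distribution closer to uniform (more spread out) has higher entropy.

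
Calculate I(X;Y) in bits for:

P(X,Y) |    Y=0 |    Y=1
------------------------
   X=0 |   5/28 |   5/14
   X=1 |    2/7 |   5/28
0.0581 bits

Mutual information: I(X;Y) = H(X) + H(Y) - H(X,Y)

Marginals:
P(X) = (15/28, 13/28), H(X) = 0.9963 bits
P(Y) = (13/28, 15/28), H(Y) = 0.9963 bits

Joint entropy: H(X,Y) = 1.9345 bits

I(X;Y) = 0.9963 + 0.9963 - 1.9345 = 0.0581 bits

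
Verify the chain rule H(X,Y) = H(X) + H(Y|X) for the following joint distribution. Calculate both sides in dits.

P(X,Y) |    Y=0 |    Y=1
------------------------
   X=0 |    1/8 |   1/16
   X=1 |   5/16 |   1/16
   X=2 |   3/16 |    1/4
H(X,Y) = 0.7081, H(X) = 0.4531, H(Y|X) = 0.2550 (all in dits)

Chain rule: H(X,Y) = H(X) + H(Y|X)

Left side — joint entropy directly:
H(X,Y) = -Σ p(x,y) log p(x,y) = 0.7081 dits

Right side — compute H(Y|X) from the conditional distributions:
P(X) = (3/16, 3/8, 7/16), so H(X) = 0.4531 dits
H(Y|X) = Σ_x P(X=x) · H(Y|X=x):
  P(Y|X=0) = (2/3, 1/3), H(Y|X=0) = 0.2764, weight P(X=0) = 3/16
  P(Y|X=1) = (5/6, 1/6), H(Y|X=1) = 0.1957, weight P(X=1) = 3/8
  P(Y|X=2) = (3/7, 4/7), H(Y|X=2) = 0.2966, weight P(X=2) = 7/16
H(Y|X) = 0.2550 dits

H(X) + H(Y|X) = 0.4531 + 0.2550 = 0.7081 dits

Both sides equal 0.7081 dits. ✓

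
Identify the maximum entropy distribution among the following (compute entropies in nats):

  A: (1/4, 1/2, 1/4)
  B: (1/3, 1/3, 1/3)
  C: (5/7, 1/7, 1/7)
B

For a discrete distribution over n outcomes, entropy is maximized by the uniform distribution.

Computing entropies:
H(A) = 1.0397 nats
H(B) = 1.0986 nats
H(C) = 0.7963 nats

The uniform distribution (where all probabilities equal 1/3) achieves the maximum entropy of log_e(3) = 1.0986 nats.

Distribution B has the highest entropy.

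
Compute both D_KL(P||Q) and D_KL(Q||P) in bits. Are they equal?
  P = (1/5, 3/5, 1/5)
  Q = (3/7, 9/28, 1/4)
D_KL(P||Q) = 0.2560, D_KL(Q||P) = 0.2623

KL divergence is not symmetric: D_KL(P||Q) ≠ D_KL(Q||P) in general.

D_KL(P||Q) = 0.2560 bits
D_KL(Q||P) = 0.2623 bits

No, they are not equal!

This asymmetry is why KL divergence is not a true distance metric.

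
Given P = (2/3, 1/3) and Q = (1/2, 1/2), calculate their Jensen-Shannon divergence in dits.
0.0062 dits

Jensen-Shannon divergence is:
JSD(P||Q) = 0.5 × D_KL(P||M) + 0.5 × D_KL(Q||M)
where M = 0.5 × (P + Q) is the mixture distribution.

M = 0.5 × (2/3, 1/3) + 0.5 × (1/2, 1/2) = (7/12, 5/12)

D_KL(P||M) = 0.0064 dits
D_KL(Q||M) = 0.0061 dits

JSD(P||Q) = 0.5 × 0.0064 + 0.5 × 0.0061 = 0.0062 dits

Unlike KL divergence, JSD is symmetric and bounded: 0 ≤ JSD ≤ log(2).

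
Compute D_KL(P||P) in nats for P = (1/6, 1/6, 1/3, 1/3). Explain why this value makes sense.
0.0000 nats

KL divergence satisfies the Gibbs inequality: D_KL(P||Q) ≥ 0 for all distributions P, Q.

D_KL(P||Q) = Σ p(x) log(p(x)/q(x))
Each term is p(x) × log_e(p(x)/p(x)) = p(x) × log_e(1) = 0, so the sum is 0.
D_KL(P||Q) = 0.0000 nats

When P = Q, the KL divergence is exactly 0, as there is no 'divergence' between identical distributions.

This non-negativity is a fundamental property: relative entropy cannot be negative because it measures how different Q is from P.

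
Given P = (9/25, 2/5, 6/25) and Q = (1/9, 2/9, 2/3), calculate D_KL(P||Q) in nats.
0.4131 nats

KL divergence: D_KL(P||Q) = Σ p(x) log(p(x)/q(x))

Computing term by term:
  x=0: 9/25 × log_e[(9/25)/(1/9)] = 9/25 × 1.1756 = 0.4232
  x=1: 2/5 × log_e[(2/5)/(2/9)] = 2/5 × 0.5878 = 0.2351
  x=2: 6/25 × log_e[(6/25)/(2/3)] = 6/25 × -1.0217 = -0.2452

D_KL(P||Q) = 0.4131 nats

Note: KL divergence is always non-negative and equals 0 iff P = Q.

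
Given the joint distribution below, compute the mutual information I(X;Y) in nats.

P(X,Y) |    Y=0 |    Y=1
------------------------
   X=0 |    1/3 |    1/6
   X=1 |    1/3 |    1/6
0.0000 nats

Mutual information: I(X;Y) = H(X) + H(Y) - H(X,Y)

Marginals:
P(X) = (1/2, 1/2), H(X) = 0.6931 nats
P(Y) = (2/3, 1/3), H(Y) = 0.6365 nats

Joint entropy: H(X,Y) = 1.3297 nats

I(X;Y) = 0.6931 + 0.6365 - 1.3297 = 0.0000 nats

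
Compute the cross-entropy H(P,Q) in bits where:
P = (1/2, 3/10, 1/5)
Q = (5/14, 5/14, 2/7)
1.5498 bits

Cross-entropy: H(P,Q) = -Σ p(x) log q(x)

Alternatively: H(P,Q) = H(P) + D_KL(P||Q)
H(P) = 1.4855 bits
D_KL(P||Q) = 0.0643 bits

H(P,Q) = 1.4855 + 0.0643 = 1.5498 bits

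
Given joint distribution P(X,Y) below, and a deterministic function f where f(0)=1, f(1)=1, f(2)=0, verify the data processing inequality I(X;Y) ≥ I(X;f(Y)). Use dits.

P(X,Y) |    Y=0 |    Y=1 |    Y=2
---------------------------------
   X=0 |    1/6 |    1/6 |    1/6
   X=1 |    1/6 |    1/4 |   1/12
I(X;Y) = 0.0098, I(X;f(Y)) = 0.0082, inequality holds: 0.0098 ≥ 0.0082

Data Processing Inequality: For any Markov chain X → Y → Z, we have I(X;Y) ≥ I(X;Z).

Here Z = f(Y) is a deterministic function of Y, forming X → Y → Z.

Original I(X;Y) = 0.0098 dits

After applying f:
P(X,Z) where Z=f(Y):
- P(X,Z=0) = P(X,Y=2)
- P(X,Z=1) = P(X,Y=0) + P(X,Y=1)

I(X;Z) = I(X;f(Y)) = 0.0082 dits

Verification: 0.0098 ≥ 0.0082 ✓

Information cannot be created by processing; the function f can only lose information about X.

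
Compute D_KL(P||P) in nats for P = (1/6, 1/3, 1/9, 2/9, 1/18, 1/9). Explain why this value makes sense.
0.0000 nats

KL divergence satisfies the Gibbs inequality: D_KL(P||Q) ≥ 0 for all distributions P, Q.

D_KL(P||Q) = Σ p(x) log(p(x)/q(x))
Each term is p(x) × log_e(p(x)/p(x)) = p(x) × log_e(1) = 0, so the sum is 0.
D_KL(P||Q) = 0.0000 nats

When P = Q, the KL divergence is exactly 0, as there is no 'divergence' between identical distributions.

This non-negativity is a fundamental property: relative entropy cannot be negative because it measures how different Q is from P.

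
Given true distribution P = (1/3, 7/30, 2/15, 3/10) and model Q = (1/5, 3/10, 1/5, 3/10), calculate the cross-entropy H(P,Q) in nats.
1.3932 nats

Cross-entropy: H(P,Q) = -Σ p(x) log q(x)

Alternatively: H(P,Q) = H(P) + D_KL(P||Q)
H(P) = 1.3356 nats
D_KL(P||Q) = 0.0576 nats

H(P,Q) = 1.3356 + 0.0576 = 1.3932 nats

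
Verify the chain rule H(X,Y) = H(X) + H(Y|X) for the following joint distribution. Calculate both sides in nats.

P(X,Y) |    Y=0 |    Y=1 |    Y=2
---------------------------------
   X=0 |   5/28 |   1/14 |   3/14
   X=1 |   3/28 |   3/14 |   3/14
H(X,Y) = 1.7257, H(X) = 0.6906, H(Y|X) = 1.0351 (all in nats)

Chain rule: H(X,Y) = H(X) + H(Y|X)

Left side — joint entropy directly:
H(X,Y) = -Σ p(x,y) log p(x,y) = 1.7257 nats

Right side — compute H(Y|X) from the conditional distributions:
P(X) = (13/28, 15/28), so H(X) = 0.6906 nats
H(Y|X) = Σ_x P(X=x) · H(Y|X=x):
  P(Y|X=0) = (5/13, 2/13, 6/13), H(Y|X=0) = 1.0123, weight P(X=0) = 13/28
  P(Y|X=1) = (1/5, 2/5, 2/5), H(Y|X=1) = 1.0549, weight P(X=1) = 15/28
H(Y|X) = 1.0351 nats

H(X) + H(Y|X) = 0.6906 + 1.0351 = 1.7257 nats

Both sides equal 1.7257 nats. ✓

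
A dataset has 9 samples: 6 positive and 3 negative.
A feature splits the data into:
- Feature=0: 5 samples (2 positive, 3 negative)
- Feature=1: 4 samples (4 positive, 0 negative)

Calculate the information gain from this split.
0.3789 bits

Information Gain = H(Y) - H(Y|Feature)

Before split:
P(positive) = 6/9 = 0.6667
H(Y) = 0.9183 bits

After split:
Feature=0: H = 0.9710 bits (weight = 5/9)
Feature=1: H = 0.0000 bits (weight = 4/9)
H(Y|Feature) = (5/9)×0.9710 + (4/9)×0.0000 = 0.5394 bits

Information Gain = 0.9183 - 0.5394 = 0.3789 bits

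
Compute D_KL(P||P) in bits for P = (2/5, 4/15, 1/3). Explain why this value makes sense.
0.0000 bits

KL divergence satisfies the Gibbs inequality: D_KL(P||Q) ≥ 0 for all distributions P, Q.

D_KL(P||Q) = Σ p(x) log(p(x)/q(x))
Each term is p(x) × log_2(p(x)/p(x)) = p(x) × log_2(1) = 0, so the sum is 0.
D_KL(P||Q) = 0.0000 bits

When P = Q, the KL divergence is exactly 0, as there is no 'divergence' between identical distributions.

This non-negativity is a fundamental property: relative entropy cannot be negative because it measures how different Q is from P.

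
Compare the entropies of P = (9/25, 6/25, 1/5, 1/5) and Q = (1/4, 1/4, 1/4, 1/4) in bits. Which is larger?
Q

Computing entropies in bits:
H(P) = 1.9535
H(Q) = 2.0000

Distribution Q has higher entropy.

Intuition: The distribution closer to uniform (more spread out) has higher entropy.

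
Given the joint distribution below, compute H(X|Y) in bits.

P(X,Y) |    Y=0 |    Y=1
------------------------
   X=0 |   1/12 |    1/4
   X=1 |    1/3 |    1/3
0.8755 bits

Using the chain rule: H(X|Y) = H(X,Y) - H(Y)

First, compute H(X,Y) = 1.8554 bits

Marginal P(Y) = (5/12, 7/12)
H(Y) = 0.9799 bits

H(X|Y) = H(X,Y) - H(Y) = 1.8554 - 0.9799 = 0.8755 bits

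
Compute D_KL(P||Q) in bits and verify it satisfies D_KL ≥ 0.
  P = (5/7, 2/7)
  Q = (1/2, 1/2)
0.1369 bits

KL divergence satisfies the Gibbs inequality: D_KL(P||Q) ≥ 0 for all distributions P, Q.

D_KL(P||Q) = Σ p(x) log(p(x)/q(x))
Term by term:
  x=0: 5/7 × log_2[(5/7)/(1/2)] = 0.3676
  x=1: 2/7 × log_2[(2/7)/(1/2)] = -0.2307
D_KL(P||Q) = 0.1369 bits

D_KL(P||Q) = 0.1369 ≥ 0 ✓

This non-negativity is a fundamental property: relative entropy cannot be negative because it measures how different Q is from P.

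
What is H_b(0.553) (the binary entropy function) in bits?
0.9919 bits

The binary entropy function is:
H(p) = -p log(p) - (1-p) log(1-p)

H(0.553) = -0.553 × log_2(0.553) - 0.447 × log_2(0.447)
H(0.553) = 0.9919 bits

Note: Binary entropy is maximized at p=0.5 (H=1 bit) and minimized at p=0 or p=1 (H=0).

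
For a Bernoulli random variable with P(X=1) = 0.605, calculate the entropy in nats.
0.6709 nats

The binary entropy function is:
H(p) = -p log(p) - (1-p) log(1-p)

H(0.605) = -0.605 × log_e(0.605) - 0.395 × log_e(0.395)
H(0.605) = 0.6709 nats

Note: Binary entropy is maximized at p=0.5 (H=1 bit) and minimized at p=0 or p=1 (H=0).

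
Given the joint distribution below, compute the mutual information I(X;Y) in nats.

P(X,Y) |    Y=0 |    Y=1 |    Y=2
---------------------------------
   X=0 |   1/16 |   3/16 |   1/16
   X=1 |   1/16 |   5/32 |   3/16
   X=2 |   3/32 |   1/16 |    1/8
0.0596 nats

Mutual information: I(X;Y) = H(X) + H(Y) - H(X,Y)

Marginals:
P(X) = (5/16, 13/32, 9/32), H(X) = 1.0862 nats
P(Y) = (7/32, 13/32, 3/8), H(Y) = 1.0662 nats

Joint entropy: H(X,Y) = 2.0928 nats

I(X;Y) = 1.0862 + 1.0662 - 2.0928 = 0.0596 nats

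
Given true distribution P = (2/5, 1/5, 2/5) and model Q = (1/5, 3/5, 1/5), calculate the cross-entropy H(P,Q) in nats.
1.3897 nats

Cross-entropy: H(P,Q) = -Σ p(x) log q(x)

Alternatively: H(P,Q) = H(P) + D_KL(P||Q)
H(P) = 1.0549 nats
D_KL(P||Q) = 0.3348 nats

H(P,Q) = 1.0549 + 0.3348 = 1.3897 nats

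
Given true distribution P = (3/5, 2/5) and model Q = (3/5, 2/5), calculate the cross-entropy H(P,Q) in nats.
0.6730 nats

Cross-entropy: H(P,Q) = -Σ p(x) log q(x)

Alternatively: H(P,Q) = H(P) + D_KL(P||Q)
H(P) = 0.6730 nats
D_KL(P||Q) = 0.0000 nats

H(P,Q) = 0.6730 + 0.0000 = 0.6730 nats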